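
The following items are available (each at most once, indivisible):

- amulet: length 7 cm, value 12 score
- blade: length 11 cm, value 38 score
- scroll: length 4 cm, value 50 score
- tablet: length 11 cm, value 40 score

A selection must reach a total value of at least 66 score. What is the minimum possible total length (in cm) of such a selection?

15

Subsets with value ≥ 66, sorted by total length:
- scroll+tablet: length 15, value 90
- blade+scroll: length 15, value 88
- amulet+scroll+tablet: length 22, value 102
- amulet+blade+scroll: length 22, value 100
Minimum length: 15 cm.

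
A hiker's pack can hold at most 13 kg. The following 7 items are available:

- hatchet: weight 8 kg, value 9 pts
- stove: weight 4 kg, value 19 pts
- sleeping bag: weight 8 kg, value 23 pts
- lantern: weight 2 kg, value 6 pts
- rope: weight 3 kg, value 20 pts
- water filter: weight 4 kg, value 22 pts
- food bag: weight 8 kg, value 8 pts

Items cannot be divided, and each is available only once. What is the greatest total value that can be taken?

Check high-value combinations within 13 kg:
- stove+lantern+rope+water filter: weight 4+2+3+4=13, value 19+6+20+22=67
- stove+rope+water filter: weight 4+3+4=11, value 19+20+22=61
- sleeping bag+lantern+rope: weight 8+2+3=13, value 23+6+20=49
- lantern+rope+water filter: weight 2+3+4=9, value 6+20+22=48
- stove+lantern+water filter: weight 4+2+4=10, value 19+6+22=47
Best: 67 pts.

67 pts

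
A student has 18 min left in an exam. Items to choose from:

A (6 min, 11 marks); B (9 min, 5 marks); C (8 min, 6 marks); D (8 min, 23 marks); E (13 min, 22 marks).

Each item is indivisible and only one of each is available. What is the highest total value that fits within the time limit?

Check high-value combinations within 18 min:
- A+D: time 6+8=14, value 11+23=34
- C+D: time 8+8=16, value 6+23=29
- B+D: time 9+8=17, value 5+23=28
- D: time 8, value 23
Best: 34 marks.

34 marks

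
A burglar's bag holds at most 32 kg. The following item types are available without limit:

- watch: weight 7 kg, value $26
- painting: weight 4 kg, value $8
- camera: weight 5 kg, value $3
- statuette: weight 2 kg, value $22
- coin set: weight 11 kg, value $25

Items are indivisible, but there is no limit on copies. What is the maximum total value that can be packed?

$352

Best value-per-unit is statuette at 22/2, and filling with it alone uses weight 16×2=32. No mix of the others beats 16×22 = 352.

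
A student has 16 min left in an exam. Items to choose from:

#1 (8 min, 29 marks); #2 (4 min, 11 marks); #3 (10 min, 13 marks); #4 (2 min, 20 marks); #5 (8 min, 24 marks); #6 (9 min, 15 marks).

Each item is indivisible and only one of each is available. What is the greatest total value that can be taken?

Check high-value combinations within 16 min:
- #1+#2+#4: time 8+4+2=14, value 29+11+20=60
- #2+#4+#5: time 4+2+8=14, value 11+20+24=55
- #1+#5: time 8+8=16, value 29+24=53
- #1+#4: time 8+2=10, value 29+20=49
Best: 60 marks.

60 marks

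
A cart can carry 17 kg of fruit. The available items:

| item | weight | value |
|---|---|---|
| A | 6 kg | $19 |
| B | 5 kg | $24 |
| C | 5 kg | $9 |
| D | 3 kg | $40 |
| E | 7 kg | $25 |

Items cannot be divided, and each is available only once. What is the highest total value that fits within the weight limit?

$89

Check high-value combinations within 17 kg:
- B+D+E: weight 5+3+7=15, value 24+40+25=89
- A+D+E: weight 6+3+7=16, value 19+40+25=84
- A+B+D: weight 6+5+3=14, value 19+24+40=83
Best: $89.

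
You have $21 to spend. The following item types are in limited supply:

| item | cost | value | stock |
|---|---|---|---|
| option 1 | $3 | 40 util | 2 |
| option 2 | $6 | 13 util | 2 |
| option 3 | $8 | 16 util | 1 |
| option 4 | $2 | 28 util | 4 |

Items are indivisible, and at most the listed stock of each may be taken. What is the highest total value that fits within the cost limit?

Best selections within cost 21 and stock limits:
- 2×option 1 + 1×option 2 + 4×option 4: cost 20, value 205
- 2×option 1 + 4×option 4: cost 14, value 192
Best: 205 util.

205 util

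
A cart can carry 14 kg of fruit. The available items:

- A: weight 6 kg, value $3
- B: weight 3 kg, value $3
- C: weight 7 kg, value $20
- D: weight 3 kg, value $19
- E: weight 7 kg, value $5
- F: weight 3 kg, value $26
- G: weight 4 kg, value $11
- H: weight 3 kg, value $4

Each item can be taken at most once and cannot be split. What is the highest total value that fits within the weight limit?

$65

Check high-value combinations within 14 kg:
- C+D+F: weight 7+3+3=13, value 20+19+26=65
- D+F+G+H: weight 3+3+4+3=13, value 19+26+11+4=60
- B+D+F+G: weight 3+3+3+4=13, value 3+19+26+11=59
Best: $65.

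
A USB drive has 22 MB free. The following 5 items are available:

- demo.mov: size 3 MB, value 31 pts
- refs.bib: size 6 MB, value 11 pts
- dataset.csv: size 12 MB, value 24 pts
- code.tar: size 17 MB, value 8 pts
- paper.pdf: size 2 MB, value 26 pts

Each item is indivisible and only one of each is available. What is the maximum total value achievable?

81 pts

Check high-value combinations within 22 MB:
- demo.mov+dataset.csv+paper.pdf: size 3+12+2=17, value 31+24+26=81
- demo.mov+refs.bib+paper.pdf: size 3+6+2=11, value 31+11+26=68
- demo.mov+refs.bib+dataset.csv: size 3+6+12=21, value 31+11+24=66
- demo.mov+code.tar+paper.pdf: size 3+17+2=22, value 31+8+26=65
- refs.bib+dataset.csv+paper.pdf: size 6+12+2=20, value 11+24+26=61
Best: 81 pts.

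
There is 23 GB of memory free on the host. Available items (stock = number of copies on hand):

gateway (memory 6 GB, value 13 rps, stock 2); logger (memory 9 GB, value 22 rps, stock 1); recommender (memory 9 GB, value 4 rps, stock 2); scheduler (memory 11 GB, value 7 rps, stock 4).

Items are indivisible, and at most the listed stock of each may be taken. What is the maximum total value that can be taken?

Best selections within memory 23 and stock limits:
- 2×gateway + 1×logger: memory 21, value 48
- 1×gateway + 1×logger: memory 15, value 35
- 2×gateway + 1×scheduler: memory 23, value 33
Best: 48 rps.

48 rps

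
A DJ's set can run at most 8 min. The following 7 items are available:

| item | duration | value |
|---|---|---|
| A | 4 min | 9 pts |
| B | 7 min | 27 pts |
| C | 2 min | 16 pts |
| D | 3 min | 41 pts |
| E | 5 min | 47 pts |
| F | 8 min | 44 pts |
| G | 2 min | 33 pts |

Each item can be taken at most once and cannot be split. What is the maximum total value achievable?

Check high-value combinations within 8 min:
- C+D+G: duration 2+3+2=7, value 16+41+33=90
- D+E: duration 3+5=8, value 41+47=88
- E+G: duration 5+2=7, value 47+33=80
- D+G: duration 3+2=5, value 41+33=74
- C+E: duration 2+5=7, value 16+47=63
Best: 90 pts.

90 pts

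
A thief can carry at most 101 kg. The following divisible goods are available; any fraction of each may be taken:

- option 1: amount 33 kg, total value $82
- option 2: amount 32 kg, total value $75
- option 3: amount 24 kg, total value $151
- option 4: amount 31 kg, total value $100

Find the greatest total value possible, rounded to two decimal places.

363.47

Take in order of value per unit:
- option 3 (151/24 per unit): all 24 → value 151, running total 151.00
- option 4 (100/31 per unit): all 31 → value 100, running total 251.00
- option 1 (82/33 per unit): all 33 → value 82, running total 333.00
- option 2 (75/32 per unit): 13 of 32 → value 13×75/32 = 30.4688, running total 363.47
Total 363.47.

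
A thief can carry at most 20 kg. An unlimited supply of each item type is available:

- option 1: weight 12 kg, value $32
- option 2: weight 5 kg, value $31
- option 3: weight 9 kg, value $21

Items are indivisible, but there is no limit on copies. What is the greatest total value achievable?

Best value-per-unit is option 2 at 31/5, and filling with it alone uses weight 4×5=20. No mix of the others beats 4×31 = 124.

$124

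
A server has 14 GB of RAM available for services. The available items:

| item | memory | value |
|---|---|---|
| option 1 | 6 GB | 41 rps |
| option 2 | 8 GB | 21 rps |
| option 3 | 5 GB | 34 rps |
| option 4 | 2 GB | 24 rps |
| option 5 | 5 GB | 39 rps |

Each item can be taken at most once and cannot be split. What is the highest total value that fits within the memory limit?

104 rps

Check high-value combinations within 14 GB:
- option 1+option 4+option 5: memory 6+2+5=13, value 41+24+39=104
- option 1+option 3+option 4: memory 6+5+2=13, value 41+34+24=99
- option 3+option 4+option 5: memory 5+2+5=12, value 34+24+39=97
- option 1+option 5: memory 6+5=11, value 41+39=80
- option 1+option 3: memory 6+5=11, value 41+34=75
Best: 104 rps.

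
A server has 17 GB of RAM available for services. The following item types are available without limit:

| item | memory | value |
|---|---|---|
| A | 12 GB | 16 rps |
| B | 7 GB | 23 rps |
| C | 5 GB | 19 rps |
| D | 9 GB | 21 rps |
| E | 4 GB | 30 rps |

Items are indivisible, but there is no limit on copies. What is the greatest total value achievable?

120 rps

Best value-per-unit is E at 30/4, and filling with it alone uses memory 4×4=16. No mix of the others beats 4×30 = 120.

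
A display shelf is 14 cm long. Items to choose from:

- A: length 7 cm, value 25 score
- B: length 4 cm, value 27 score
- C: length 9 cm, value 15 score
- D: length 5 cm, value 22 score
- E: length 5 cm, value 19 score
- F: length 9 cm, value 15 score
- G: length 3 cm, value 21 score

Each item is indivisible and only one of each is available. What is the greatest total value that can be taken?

This is a 0/1 knapsack; check combinations near the capacity.
- A+B+G: length 7+4+3=14, value 25+27+21=73
- B+D+G: length 4+5+3=12, value 27+22+21=70
- B+D+E: length 4+5+5=14, value 27+22+19=68
- B+E+G: length 4+5+3=12, value 27+19+21=67
- D+E+G: length 5+5+3=13, value 22+19+21=62
Best: 73 score.

73 score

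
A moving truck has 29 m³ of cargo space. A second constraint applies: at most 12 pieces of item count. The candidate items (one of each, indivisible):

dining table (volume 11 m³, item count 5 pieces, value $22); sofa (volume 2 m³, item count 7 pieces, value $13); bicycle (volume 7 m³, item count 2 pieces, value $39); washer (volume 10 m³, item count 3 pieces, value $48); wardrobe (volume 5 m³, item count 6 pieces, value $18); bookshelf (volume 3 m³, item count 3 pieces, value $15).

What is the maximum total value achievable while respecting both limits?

$109

Feasible sets respecting both limits:
- dining table+bicycle+washer: volume 28, item count 10, value 109
- bicycle+washer+wardrobe: volume 22, item count 11, value 105
- bicycle+washer+bookshelf: volume 20, item count 8, value 102
Best: $109.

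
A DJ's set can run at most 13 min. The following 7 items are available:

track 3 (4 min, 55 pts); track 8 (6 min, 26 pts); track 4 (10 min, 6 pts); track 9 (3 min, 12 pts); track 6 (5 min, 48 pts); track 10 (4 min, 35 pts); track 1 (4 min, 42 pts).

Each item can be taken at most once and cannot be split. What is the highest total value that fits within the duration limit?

Check high-value combinations within 13 min:
- track 3+track 6+track 1: duration 4+5+4=13, value 55+48+42=145
- track 3+track 6+track 10: duration 4+5+4=13, value 55+48+35=138
- track 3+track 10+track 1: duration 4+4+4=12, value 55+35+42=132
- track 6+track 10+track 1: duration 5+4+4=13, value 48+35+42=125
- track 3+track 9+track 6: duration 4+3+5=12, value 55+12+48=115
Best: 145 pts.

145 pts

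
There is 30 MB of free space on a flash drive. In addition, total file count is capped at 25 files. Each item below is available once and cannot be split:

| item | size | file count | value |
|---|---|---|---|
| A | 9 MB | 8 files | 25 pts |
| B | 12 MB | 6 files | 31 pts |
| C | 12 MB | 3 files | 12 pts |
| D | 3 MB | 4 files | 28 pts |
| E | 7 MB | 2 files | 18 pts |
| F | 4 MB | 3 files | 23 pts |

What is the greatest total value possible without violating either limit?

Feasible sets respecting both limits:
- A+B+D+F: size 28, file count 21, value 107
- B+D+E+F: size 26, file count 15, value 100
- A+D+E+F: size 23, file count 17, value 94
Best: 107 pts.

107 pts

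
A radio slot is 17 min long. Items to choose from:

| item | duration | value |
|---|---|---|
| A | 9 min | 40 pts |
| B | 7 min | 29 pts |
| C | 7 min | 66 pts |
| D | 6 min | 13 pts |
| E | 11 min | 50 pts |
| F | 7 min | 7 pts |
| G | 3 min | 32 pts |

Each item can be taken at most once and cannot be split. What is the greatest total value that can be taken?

Check high-value combinations within 17 min:
- B+C+G: duration 7+7+3=17, value 29+66+32=127
- C+D+G: duration 7+6+3=16, value 66+13+32=111
- A+C: duration 9+7=16, value 40+66=106
Best: 127 pts.

127 pts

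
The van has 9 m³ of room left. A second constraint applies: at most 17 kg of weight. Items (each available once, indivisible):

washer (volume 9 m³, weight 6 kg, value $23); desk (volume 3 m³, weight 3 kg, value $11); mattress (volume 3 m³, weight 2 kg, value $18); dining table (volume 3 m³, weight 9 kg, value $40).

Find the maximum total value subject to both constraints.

$69

Feasible sets respecting both limits:
- desk+mattress+dining table: volume 9, weight 14, value 69
- mattress+dining table: volume 6, weight 11, value 58
- desk+dining table: volume 6, weight 12, value 51
- dining table: volume 3, weight 9, value 40
Best: $69.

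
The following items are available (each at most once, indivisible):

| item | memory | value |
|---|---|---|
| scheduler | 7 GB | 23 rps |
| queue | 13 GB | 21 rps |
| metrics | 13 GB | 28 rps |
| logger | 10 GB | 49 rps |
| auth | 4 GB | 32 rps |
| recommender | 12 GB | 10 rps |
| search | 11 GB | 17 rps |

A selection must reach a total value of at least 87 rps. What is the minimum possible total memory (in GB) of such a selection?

21

Subsets with value ≥ 87, sorted by total memory:
- scheduler+logger+auth: memory 21, value 104
- logger+auth+search: memory 25, value 98
- logger+auth+recommender: memory 26, value 91
Minimum memory: 21 GB.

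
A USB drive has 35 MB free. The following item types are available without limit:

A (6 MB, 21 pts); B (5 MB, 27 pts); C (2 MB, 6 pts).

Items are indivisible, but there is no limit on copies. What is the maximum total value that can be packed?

Best value-per-unit is B at 27/5, and filling with it alone uses size 7×5=35. No mix of the others beats 7×27 = 189.

189 pts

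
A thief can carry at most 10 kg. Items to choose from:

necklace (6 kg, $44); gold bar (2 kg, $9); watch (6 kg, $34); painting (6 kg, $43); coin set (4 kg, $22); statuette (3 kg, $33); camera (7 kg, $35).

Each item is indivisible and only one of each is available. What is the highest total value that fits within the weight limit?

This is a 0/1 knapsack; check combinations near the capacity.
- necklace+statuette: weight 6+3=9, value 44+33=77
- painting+statuette: weight 6+3=9, value 43+33=76
- statuette+camera: weight 3+7=10, value 33+35=68
- watch+statuette: weight 6+3=9, value 34+33=67
- necklace+coin set: weight 6+4=10, value 44+22=66
Best: $77.

$77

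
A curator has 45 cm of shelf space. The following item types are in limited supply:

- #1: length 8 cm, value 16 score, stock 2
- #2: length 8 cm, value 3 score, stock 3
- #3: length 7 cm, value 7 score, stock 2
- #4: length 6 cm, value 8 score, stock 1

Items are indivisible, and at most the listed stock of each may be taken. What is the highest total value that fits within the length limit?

57 score

Top feasible selections:
- 2×#1 + 1×#2 + 2×#3 + 1×#4: length 44, value 57
- 2×#1 + 2×#3 + 1×#4: length 36, value 54
- 2×#1 + 2×#2 + 1×#3 + 1×#4: length 45, value 53
Best: 57 score.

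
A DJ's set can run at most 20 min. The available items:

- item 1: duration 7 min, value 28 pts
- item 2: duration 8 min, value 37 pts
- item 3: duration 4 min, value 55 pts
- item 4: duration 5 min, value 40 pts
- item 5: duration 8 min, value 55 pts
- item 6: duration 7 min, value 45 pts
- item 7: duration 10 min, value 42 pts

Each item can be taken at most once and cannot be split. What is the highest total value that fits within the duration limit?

This is a 0/1 knapsack; check combinations near the capacity.
- item 3+item 5+item 6: duration 4+8+7=19, value 55+55+45=155
- item 3+item 4+item 5: duration 4+5+8=17, value 55+40+55=150
- item 2+item 3+item 5: duration 8+4+8=20, value 37+55+55=147
- item 3+item 4+item 6: duration 4+5+7=16, value 55+40+45=140
- item 4+item 5+item 6: duration 5+8+7=20, value 40+55+45=140
Best: 155 pts.

155 pts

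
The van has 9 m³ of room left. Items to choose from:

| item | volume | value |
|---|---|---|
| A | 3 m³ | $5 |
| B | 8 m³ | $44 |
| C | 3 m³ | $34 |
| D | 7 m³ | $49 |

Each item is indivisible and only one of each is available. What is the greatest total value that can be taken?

$49

This is a 0/1 knapsack; check combinations near the capacity.
- D: volume 7, value 49
- B: volume 8, value 44
- A+C: volume 3+3=6, value 5+34=39
- C: volume 3, value 34
- A: volume 3, value 5
Best: $49.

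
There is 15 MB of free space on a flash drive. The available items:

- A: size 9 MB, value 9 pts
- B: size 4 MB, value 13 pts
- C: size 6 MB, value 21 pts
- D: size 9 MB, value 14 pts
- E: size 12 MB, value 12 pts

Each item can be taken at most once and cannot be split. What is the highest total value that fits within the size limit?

35 pts

Check high-value combinations within 15 MB:
- C+D: size 6+9=15, value 21+14=35
- B+C: size 4+6=10, value 13+21=34
- A+C: size 9+6=15, value 9+21=30
- B+D: size 4+9=13, value 13+14=27
- A+B: size 9+4=13, value 9+13=22
Best: 35 pts.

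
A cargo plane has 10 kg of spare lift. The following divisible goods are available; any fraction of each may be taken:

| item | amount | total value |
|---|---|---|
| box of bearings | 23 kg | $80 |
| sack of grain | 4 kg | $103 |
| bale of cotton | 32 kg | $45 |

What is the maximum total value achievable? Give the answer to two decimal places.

Take in order of value per unit:
- sack of grain (103/4 per unit): all 4 → value 103, running total 103.00
- box of bearings (80/23 per unit): 6 of 23 → value 6×80/23 = 20.8696, running total 123.87
Total 123.87.

123.87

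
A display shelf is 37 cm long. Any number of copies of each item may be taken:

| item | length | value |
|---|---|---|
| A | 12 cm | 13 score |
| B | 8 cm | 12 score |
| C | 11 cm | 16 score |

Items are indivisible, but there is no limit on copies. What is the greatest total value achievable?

52 score

Best value-per-unit is B at 12/8; filling with it alone gives 4×12 = 48.
Optimal mix: 3×B + 1×C → length 35, value 52.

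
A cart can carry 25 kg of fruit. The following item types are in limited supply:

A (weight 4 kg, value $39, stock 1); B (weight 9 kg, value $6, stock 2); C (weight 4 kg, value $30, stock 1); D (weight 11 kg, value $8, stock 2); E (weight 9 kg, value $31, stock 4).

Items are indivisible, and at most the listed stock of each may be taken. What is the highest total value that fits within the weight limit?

Best selections within weight 25 and stock limits:
- 1×A + 2×E: weight 22, value 101
- 1×A + 1×C + 1×E: weight 17, value 100
- 1×C + 2×E: weight 22, value 92
- 1×A + 1×D + 1×E: weight 24, value 78
Best: $101.

$101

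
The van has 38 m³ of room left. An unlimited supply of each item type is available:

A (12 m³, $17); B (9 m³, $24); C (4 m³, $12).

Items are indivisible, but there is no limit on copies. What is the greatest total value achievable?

Best value-per-unit is C at 12/4; filling with it alone gives 9×12 = 108.
Optimal mix: 2×B + 5×C → volume 38, value 108.

$108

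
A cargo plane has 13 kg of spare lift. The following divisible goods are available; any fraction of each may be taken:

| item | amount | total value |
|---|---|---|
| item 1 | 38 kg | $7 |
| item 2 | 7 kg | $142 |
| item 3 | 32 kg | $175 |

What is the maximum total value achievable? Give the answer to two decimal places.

Take in order of value per unit:
- item 2 (142/7 per unit): all 7 → value 142, running total 142.00
- item 3 (175/32 per unit): 6 of 32 → value 6×175/32 = 32.8125, running total 174.81
Total 174.81.

174.81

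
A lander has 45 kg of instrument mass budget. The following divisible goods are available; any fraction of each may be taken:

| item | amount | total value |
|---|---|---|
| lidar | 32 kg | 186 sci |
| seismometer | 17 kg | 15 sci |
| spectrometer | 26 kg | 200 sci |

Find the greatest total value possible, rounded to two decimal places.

Take in order of value per unit:
- spectrometer (200/26 per unit): all 26 → value 200, running total 200.00
- lidar (186/32 per unit): 19 of 32 → value 19×186/32 = 110.4375, running total 310.44
Total 310.44.

310.44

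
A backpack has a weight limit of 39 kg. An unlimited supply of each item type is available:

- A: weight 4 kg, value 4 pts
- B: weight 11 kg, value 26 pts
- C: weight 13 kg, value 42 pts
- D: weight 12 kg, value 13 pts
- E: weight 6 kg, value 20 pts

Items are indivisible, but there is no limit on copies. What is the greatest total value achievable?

Best value-per-unit is E at 20/6; filling with it alone gives 6×20 = 120.
Optimal mix: 3×C → weight 39, value 126.

126 pts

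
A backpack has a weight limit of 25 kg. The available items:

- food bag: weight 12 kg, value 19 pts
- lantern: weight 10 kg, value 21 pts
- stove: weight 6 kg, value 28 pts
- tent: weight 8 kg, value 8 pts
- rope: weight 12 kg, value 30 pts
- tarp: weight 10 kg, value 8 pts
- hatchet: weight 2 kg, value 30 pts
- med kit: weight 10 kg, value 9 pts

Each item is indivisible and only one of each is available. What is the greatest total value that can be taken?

88 pts

Check high-value combinations within 25 kg:
- stove+rope+hatchet: weight 6+12+2=20, value 28+30+30=88
- lantern+rope+hatchet: weight 10+12+2=24, value 21+30+30=81
- lantern+stove+hatchet: weight 10+6+2=18, value 21+28+30=79
Best: 88 pts.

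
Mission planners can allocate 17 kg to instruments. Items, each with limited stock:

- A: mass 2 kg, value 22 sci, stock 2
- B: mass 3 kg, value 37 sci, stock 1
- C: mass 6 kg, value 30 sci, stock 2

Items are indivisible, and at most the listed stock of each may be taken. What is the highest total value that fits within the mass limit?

119 sci

Best selections within mass 17 and stock limits:
- 1×A + 1×B + 2×C: mass 17, value 119
- 2×A + 1×B + 1×C: mass 13, value 111
- 2×A + 2×C: mass 16, value 104
- 1×B + 2×C: mass 15, value 97
Best: 119 sci.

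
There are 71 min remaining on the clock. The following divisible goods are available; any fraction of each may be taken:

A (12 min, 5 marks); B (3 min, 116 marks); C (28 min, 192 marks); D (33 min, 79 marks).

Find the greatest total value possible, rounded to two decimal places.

Take in order of value per unit:
- B (116/3 per unit): all 3 → value 116, running total 116.00
- C (192/28 per unit): all 28 → value 192, running total 308.00
- D (79/33 per unit): all 33 → value 79, running total 387.00
- A (5/12 per unit): 7 of 12 → value 7×5/12 = 2.9167, running total 389.92
Total 389.92.

389.92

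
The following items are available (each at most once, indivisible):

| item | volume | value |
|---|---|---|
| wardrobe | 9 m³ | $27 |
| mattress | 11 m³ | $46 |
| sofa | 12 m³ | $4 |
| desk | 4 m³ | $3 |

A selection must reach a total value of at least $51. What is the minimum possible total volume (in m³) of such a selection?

20

Subsets with value ≥ 51, sorted by total volume:
- wardrobe+mattress: volume 20, value 73
- wardrobe+mattress+desk: volume 24, value 76
- mattress+sofa+desk: volume 27, value 53
Minimum volume: 20 m³.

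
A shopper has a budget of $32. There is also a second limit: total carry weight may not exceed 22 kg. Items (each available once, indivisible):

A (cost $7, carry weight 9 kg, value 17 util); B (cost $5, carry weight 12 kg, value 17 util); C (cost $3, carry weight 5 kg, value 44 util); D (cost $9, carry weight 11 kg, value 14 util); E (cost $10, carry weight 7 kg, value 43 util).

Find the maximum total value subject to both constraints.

Feasible sets respecting both limits:
- A+C+E: cost 20, carry weight 21, value 104
- C+E: cost 13, carry weight 12, value 87
- A+C: cost 10, carry weight 14, value 61
- B+C: cost 8, carry weight 17, value 61
Best: 104 util.

104 util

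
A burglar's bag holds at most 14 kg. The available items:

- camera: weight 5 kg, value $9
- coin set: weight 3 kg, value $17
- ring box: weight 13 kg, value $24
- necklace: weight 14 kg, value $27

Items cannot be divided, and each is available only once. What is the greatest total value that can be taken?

Check high-value combinations within 14 kg:
- necklace: weight 14, value 27
- camera+coin set: weight 5+3=8, value 9+17=26
- ring box: weight 13, value 24
- coin set: weight 3, value 17
Best: $27.

$27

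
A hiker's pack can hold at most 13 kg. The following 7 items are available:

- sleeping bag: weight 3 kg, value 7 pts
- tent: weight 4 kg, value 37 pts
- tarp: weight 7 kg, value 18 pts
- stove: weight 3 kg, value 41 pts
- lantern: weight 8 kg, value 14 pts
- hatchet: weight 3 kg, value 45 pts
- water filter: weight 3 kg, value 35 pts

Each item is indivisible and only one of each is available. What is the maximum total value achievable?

This is a 0/1 knapsack; check combinations near the capacity.
- tent+stove+hatchet+water filter: weight 4+3+3+3=13, value 37+41+45+35=158
- sleeping bag+tent+stove+hatchet: weight 3+4+3+3=13, value 7+37+41+45=130
- sleeping bag+stove+hatchet+water filter: weight 3+3+3+3=12, value 7+41+45+35=128
- sleeping bag+tent+hatchet+water filter: weight 3+4+3+3=13, value 7+37+45+35=124
Best: 158 pts.

158 pts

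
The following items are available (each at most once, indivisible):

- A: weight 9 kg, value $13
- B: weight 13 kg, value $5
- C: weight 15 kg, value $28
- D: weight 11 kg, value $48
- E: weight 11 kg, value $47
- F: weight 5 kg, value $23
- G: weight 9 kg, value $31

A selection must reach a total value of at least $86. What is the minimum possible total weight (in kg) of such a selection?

22

Subsets with value ≥ 86, sorted by total weight:
- D+E: weight 22, value 95
- D+F+G: weight 25, value 102
- E+F+G: weight 25, value 101
Minimum weight: 22 kg.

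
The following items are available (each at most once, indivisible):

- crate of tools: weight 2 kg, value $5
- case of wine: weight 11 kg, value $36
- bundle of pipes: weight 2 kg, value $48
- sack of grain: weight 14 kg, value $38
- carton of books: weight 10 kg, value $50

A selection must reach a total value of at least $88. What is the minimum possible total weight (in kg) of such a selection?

12

Subsets with value ≥ 88, sorted by total weight:
- bundle of pipes+carton of books: weight 12, value 98
- crate of tools+bundle of pipes+carton of books: weight 14, value 103
- crate of tools+case of wine+bundle of pipes: weight 15, value 89
- crate of tools+bundle of pipes+sack of grain: weight 18, value 91
Minimum weight: 12 kg.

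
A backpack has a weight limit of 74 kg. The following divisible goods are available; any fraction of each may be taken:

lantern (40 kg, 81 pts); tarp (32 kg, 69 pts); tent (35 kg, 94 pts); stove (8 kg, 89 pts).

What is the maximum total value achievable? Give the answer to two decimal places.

249.84

Take in order of value per unit:
- stove (89/8 per unit): all 8 → value 89, running total 89.00
- tent (94/35 per unit): all 35 → value 94, running total 183.00
- tarp (69/32 per unit): 31 of 32 → value 31×69/32 = 66.8438, running total 249.84
Total 249.84.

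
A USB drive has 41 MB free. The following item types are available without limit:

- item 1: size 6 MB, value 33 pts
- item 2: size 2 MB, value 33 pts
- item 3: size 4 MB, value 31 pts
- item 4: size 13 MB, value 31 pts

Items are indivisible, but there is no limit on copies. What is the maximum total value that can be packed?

Best value-per-unit is item 2 at 33/2, and filling with it alone uses size 20×2=40. No mix of the others beats 20×33 = 660.

660 pts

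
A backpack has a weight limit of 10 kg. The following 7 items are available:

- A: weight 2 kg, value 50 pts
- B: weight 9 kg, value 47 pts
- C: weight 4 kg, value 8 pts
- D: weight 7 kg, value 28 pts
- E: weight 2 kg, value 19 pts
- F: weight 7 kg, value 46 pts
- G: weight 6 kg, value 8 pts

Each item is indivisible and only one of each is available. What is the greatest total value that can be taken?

96 pts

Check high-value combinations within 10 kg:
- A+F: weight 2+7=9, value 50+46=96
- A+D: weight 2+7=9, value 50+28=78
- A+C+E: weight 2+4+2=8, value 50+8+19=77
- A+E+G: weight 2+2+6=10, value 50+19+8=77
- A+E: weight 2+2=4, value 50+19=69
Best: 96 pts.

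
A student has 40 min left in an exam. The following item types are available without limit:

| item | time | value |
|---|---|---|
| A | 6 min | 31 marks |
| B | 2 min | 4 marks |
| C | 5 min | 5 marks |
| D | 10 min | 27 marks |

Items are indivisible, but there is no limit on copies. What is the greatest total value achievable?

Best value-per-unit is A at 31/6; filling with it alone gives 6×31 = 186.
Optimal mix: 6×A + 2×B → time 40, value 194.

194 marks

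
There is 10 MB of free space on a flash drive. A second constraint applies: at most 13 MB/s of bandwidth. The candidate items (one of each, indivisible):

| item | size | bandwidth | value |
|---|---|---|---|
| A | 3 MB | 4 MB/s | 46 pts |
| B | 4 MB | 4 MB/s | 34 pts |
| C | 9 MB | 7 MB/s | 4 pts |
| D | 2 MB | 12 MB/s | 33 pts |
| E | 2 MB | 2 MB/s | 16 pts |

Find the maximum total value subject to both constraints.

Feasible sets respecting both limits:
- A+B+E: size 9, bandwidth 10, value 96
- A+B: size 7, bandwidth 8, value 80
- A+E: size 5, bandwidth 6, value 62
- B+E: size 6, bandwidth 6, value 50
Best: 96 pts.

96 pts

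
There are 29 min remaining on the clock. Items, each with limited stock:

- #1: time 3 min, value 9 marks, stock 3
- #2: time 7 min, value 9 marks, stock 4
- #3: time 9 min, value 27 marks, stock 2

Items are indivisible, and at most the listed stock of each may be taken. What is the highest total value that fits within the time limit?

81 marks

Best selections within time 29 and stock limits:
- 3×#1 + 2×#3: time 27, value 81
- 2×#1 + 2×#3: time 24, value 72
Best: 81 marks.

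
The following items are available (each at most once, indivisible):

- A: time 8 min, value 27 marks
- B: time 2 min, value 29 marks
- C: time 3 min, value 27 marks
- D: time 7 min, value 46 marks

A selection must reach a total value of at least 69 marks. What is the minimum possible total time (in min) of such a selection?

Subsets with value ≥ 69, sorted by total time:
- B+D: time 9, value 75
- C+D: time 10, value 73
- B+C+D: time 12, value 102
- A+B+C: time 13, value 83
Minimum time: 9 min.

9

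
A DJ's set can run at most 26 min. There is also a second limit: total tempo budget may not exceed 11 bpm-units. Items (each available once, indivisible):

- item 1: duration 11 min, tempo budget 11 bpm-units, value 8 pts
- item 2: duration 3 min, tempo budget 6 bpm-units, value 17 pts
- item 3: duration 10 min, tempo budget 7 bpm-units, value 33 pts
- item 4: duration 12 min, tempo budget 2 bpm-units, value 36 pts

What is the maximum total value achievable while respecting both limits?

Feasible sets respecting both limits:
- item 3+item 4: duration 22, tempo budget 9, value 69
- item 2+item 4: duration 15, tempo budget 8, value 53
- item 4: duration 12, tempo budget 2, value 36
- item 3: duration 10, tempo budget 7, value 33
Best: 69 pts.

69 pts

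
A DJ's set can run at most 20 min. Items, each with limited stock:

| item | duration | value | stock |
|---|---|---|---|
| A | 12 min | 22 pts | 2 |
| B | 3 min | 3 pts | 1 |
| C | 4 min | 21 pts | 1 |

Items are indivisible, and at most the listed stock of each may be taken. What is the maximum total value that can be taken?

46 pts

Top feasible selections:
- 1×A + 1×B + 1×C: duration 19, value 46
- 1×A + 1×C: duration 16, value 43
Best: 46 pts.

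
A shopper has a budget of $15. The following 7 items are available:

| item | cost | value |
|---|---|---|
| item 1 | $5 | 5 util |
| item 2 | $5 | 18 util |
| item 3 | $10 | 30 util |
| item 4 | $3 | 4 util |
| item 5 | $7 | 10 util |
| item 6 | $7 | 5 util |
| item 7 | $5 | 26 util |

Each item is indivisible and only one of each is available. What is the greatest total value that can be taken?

Check high-value combinations within $15:
- item 3+item 7: cost 10+5=15, value 30+26=56
- item 1+item 2+item 7: cost 5+5+5=15, value 5+18+26=49
- item 2+item 4+item 7: cost 5+3+5=13, value 18+4+26=48
Best: 56 util.

56 util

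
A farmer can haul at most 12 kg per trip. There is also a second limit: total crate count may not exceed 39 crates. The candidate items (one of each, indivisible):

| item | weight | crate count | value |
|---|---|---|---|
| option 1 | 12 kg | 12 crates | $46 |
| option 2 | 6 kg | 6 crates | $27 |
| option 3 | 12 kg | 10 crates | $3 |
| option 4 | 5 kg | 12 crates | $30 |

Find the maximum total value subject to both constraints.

Feasible sets respecting both limits:
- option 2+option 4: weight 11, crate count 18, value 57
- option 1: weight 12, crate count 12, value 46
- option 4: weight 5, crate count 12, value 30
- option 2: weight 6, crate count 6, value 27
Best: $57.

$57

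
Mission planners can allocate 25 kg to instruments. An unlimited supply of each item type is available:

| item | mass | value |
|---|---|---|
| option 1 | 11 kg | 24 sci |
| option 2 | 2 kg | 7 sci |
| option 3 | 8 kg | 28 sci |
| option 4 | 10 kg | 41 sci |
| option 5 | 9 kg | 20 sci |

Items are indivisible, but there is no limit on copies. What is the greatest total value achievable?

Best value-per-unit is option 4 at 41/10; filling with it alone gives 2×41 = 82.
Optimal mix: 2×option 2 + 2×option 4 → mass 24, value 96.

96 sci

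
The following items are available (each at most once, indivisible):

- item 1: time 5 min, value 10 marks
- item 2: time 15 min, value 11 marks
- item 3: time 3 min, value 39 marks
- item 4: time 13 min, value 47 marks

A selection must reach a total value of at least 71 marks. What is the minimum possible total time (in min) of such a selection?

Subsets with value ≥ 71, sorted by total time:
- item 3+item 4: time 16, value 86
- item 1+item 3+item 4: time 21, value 96
- item 2+item 3+item 4: time 31, value 97
- item 1+item 2+item 3+item 4: time 36, value 107
Minimum time: 16 min.

16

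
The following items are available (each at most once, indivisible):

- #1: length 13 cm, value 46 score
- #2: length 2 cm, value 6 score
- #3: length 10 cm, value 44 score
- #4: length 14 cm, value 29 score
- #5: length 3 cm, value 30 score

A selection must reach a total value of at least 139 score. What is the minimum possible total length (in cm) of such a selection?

40

Subsets with value ≥ 139, sorted by total length:
- #1+#3+#4+#5: length 40, value 149
- #1+#2+#3+#4+#5: length 42, value 155
Minimum length: 40 cm.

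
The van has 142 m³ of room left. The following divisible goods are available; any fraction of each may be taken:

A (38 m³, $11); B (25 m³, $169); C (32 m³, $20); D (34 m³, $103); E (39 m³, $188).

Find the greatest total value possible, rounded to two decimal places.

Take in order of value per unit:
- B (169/25 per unit): all 25 → value 169, running total 169.00
- E (188/39 per unit): all 39 → value 188, running total 357.00
- D (103/34 per unit): all 34 → value 103, running total 460.00
- C (20/32 per unit): all 32 → value 20, running total 480.00
- A (11/38 per unit): 12 of 38 → value 12×11/38 = 3.4737, running total 483.47
Total 483.47.

483.47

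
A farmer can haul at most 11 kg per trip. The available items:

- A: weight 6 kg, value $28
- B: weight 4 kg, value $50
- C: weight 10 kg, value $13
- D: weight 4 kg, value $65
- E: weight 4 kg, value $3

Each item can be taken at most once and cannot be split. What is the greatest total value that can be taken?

This is a 0/1 knapsack; check combinations near the capacity.
- B+D: weight 4+4=8, value 50+65=115
- A+D: weight 6+4=10, value 28+65=93
- A+B: weight 6+4=10, value 28+50=78
Best: $115.

$115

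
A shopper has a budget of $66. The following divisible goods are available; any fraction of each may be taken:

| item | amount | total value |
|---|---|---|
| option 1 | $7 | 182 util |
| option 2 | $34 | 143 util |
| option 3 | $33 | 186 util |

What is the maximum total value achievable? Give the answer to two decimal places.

Take in order of value per unit:
- option 1 (182/7 per unit): all 7 → value 182, running total 182.00
- option 3 (186/33 per unit): all 33 → value 186, running total 368.00
- option 2 (143/34 per unit): 26 of 34 → value 26×143/34 = 109.3529, running total 477.35
Total 477.35.

477.35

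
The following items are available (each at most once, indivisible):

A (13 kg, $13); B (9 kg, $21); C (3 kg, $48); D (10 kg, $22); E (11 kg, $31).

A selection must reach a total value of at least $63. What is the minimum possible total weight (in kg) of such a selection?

Subsets with value ≥ 63, sorted by total weight:
- B+C: weight 12, value 69
- C+D: weight 13, value 70
Minimum weight: 12 kg.

12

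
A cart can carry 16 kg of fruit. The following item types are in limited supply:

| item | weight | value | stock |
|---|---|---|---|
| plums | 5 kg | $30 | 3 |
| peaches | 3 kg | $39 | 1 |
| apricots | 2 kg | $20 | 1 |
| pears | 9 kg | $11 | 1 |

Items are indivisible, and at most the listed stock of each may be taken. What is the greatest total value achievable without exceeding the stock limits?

$119

Best selections within weight 16 and stock limits:
- 2×plums + 1×peaches + 1×apricots: weight 15, value 119
- 2×plums + 1×peaches: weight 13, value 99
- 3×plums: weight 15, value 90
- 1×plums + 1×peaches + 1×apricots: weight 10, value 89
Best: $119.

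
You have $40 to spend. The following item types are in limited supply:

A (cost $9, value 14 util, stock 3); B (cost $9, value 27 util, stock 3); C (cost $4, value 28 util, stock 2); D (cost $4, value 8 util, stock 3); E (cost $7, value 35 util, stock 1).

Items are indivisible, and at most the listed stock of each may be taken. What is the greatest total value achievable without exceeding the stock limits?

Top feasible selections:
- 2×B + 2×C + 1×D + 1×E: cost 37, value 153
- 2×B + 2×C + 1×E: cost 33, value 145
Best: 153 util.

153 util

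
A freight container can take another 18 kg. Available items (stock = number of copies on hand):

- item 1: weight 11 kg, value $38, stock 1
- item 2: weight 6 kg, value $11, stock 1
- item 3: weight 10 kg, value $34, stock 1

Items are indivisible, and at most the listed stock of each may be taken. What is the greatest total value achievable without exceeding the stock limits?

Top feasible selections:
- 1×item 1 + 1×item 2: weight 17, value 49
- 1×item 2 + 1×item 3: weight 16, value 45
Best: $49.

$49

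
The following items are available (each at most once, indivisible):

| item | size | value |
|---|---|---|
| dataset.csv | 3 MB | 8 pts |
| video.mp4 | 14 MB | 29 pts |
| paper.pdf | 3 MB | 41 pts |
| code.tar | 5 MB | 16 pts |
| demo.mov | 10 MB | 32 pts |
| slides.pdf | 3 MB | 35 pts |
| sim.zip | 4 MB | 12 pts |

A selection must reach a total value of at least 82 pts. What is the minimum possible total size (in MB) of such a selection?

9

Subsets with value ≥ 82, sorted by total size:
- dataset.csv+paper.pdf+slides.pdf: size 9, value 84
- paper.pdf+slides.pdf+sim.zip: size 10, value 88
- paper.pdf+code.tar+slides.pdf: size 11, value 92
Minimum size: 9 MB.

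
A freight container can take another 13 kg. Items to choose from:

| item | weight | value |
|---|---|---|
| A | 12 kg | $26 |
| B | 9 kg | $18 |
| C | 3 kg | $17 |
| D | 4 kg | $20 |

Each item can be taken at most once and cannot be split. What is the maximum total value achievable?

$38

Check high-value combinations within 13 kg:
- B+D: weight 9+4=13, value 18+20=38
- C+D: weight 3+4=7, value 17+20=37
- B+C: weight 9+3=12, value 18+17=35
- A: weight 12, value 26
- D: weight 4, value 20
Best: $38.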